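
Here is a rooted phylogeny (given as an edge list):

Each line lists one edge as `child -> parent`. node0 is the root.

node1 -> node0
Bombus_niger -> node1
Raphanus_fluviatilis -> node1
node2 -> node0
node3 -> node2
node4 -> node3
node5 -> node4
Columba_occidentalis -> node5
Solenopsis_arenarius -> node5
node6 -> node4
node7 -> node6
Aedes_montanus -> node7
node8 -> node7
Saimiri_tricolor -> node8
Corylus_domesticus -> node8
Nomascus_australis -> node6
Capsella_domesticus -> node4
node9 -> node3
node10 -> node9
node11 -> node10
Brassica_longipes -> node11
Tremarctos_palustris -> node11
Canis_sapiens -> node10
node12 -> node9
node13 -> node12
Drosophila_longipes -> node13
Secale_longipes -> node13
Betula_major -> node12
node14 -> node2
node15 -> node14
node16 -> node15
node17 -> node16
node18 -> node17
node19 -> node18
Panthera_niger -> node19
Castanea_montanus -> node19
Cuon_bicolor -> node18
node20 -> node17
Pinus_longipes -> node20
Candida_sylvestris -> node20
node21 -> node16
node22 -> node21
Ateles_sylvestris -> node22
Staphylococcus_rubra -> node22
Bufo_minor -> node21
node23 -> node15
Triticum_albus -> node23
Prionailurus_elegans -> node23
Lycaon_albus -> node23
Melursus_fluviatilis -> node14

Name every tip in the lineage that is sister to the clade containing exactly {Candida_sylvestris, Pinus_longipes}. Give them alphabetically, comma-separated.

Castanea_montanus, Cuon_bicolor, Panthera_niger

The clade containing exactly {Candida_sylvestris, Pinus_longipes} attaches to the tree at the node subtending (((Panthera_niger,Castanea_montanus),Cuon_bicolor),(Pinus_longipes,Candida_sylvestris)).
The other lineage descending from that same node — the sister group — is ((Panthera_niger,Castanea_montanus),Cuon_bicolor); its 3 tips in alphabetical order are the answer.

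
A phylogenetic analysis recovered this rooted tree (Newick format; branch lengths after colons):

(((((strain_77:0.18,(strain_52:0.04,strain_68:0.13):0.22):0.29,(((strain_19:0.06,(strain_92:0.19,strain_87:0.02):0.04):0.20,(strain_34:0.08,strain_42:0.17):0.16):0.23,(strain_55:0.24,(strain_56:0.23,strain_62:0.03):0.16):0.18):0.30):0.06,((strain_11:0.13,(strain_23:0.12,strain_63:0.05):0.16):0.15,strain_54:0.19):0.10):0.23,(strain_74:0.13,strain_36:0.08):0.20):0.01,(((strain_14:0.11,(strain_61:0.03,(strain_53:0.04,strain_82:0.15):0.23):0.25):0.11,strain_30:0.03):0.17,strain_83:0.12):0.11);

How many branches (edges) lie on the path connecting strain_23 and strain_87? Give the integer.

10

The MRCA of strain_23 and strain_87 is the node subtending (((strain_77,(strain_52,strain_68)),(((strain_19,(strain_92,strain_87)),(strain_34,strain_42)),(strain_55,(strain_56,strain_62)))),((strain_11,(strain_23,strain_63)),strain_54)).
From strain_23 up to that node: 4 branches. From strain_87 up to the same node: 6 branches. Total: 4 + 6 = 10.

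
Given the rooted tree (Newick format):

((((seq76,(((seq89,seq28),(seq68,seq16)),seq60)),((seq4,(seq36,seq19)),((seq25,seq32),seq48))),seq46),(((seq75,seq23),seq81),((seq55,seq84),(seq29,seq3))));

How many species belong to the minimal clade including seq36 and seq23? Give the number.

20

The MRCA of seq36 and seq23 is the root, so the clade is the entire tree.
That clade contains 20 terminal taxa: seq16, seq19, seq23, seq25, seq28, seq29, seq3, seq32, seq36, seq4, seq46, seq48, seq55, seq60, seq68, seq75, seq76, seq81, seq84, seq89.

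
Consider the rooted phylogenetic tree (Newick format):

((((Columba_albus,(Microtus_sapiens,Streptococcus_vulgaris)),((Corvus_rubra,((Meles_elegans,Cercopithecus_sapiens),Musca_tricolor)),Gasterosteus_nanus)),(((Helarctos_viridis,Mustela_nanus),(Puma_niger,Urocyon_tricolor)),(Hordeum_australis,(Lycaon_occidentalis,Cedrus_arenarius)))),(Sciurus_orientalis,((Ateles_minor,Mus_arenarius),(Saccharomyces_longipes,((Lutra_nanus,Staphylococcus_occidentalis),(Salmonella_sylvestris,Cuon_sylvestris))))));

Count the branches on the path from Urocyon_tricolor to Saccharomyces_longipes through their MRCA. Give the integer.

The MRCA of Urocyon_tricolor and Saccharomyces_longipes is the root of the tree.
From Urocyon_tricolor up to that node: 5 branches. From Saccharomyces_longipes up to the same node: 4 branches. Total: 5 + 4 = 9.

9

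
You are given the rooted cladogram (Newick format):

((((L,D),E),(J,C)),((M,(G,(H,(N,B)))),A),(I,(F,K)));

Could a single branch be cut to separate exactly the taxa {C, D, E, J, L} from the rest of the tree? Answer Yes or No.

Yes

The most recent common ancestor of these taxa subtends (((L,D),E),(J,C)).
That clade has exactly 5 tips — every listed taxon and nothing else — so the group is monophyletic.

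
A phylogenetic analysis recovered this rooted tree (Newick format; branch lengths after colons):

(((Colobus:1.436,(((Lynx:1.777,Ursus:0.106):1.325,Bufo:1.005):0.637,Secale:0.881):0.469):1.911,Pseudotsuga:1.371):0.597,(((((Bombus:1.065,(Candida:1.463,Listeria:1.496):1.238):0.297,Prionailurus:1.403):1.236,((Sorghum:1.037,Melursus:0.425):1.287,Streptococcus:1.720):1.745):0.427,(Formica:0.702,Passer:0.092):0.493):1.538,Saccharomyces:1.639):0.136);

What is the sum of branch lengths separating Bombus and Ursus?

9.744

The path runs Bombus → … → MRCA → … → Ursus; the MRCA is the root of the tree.
Branch lengths along that path: 1.065 + 0.297 + 1.236 + 0.427 + 1.538 + 0.136 + 0.597 + 1.911 + 0.469 + 0.637 + 1.325 + 0.106 = 9.744.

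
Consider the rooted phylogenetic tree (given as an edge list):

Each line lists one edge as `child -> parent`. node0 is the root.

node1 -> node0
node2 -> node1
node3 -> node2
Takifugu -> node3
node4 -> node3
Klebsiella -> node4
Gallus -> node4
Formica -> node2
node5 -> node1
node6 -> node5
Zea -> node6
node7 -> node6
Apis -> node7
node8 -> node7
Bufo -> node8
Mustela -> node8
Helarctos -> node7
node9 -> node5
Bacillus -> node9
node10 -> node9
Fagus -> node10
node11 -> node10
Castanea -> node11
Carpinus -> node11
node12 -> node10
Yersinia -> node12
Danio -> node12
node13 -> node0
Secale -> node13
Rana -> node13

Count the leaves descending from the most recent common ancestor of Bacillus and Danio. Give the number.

6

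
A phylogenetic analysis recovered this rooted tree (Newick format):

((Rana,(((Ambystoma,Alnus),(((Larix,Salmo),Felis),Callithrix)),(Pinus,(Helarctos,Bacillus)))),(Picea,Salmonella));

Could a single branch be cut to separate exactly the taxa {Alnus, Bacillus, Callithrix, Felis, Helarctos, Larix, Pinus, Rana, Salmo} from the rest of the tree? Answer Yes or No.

The MRCA of the listed taxa subtends (Rana,(((Ambystoma,Alnus),(((Larix,Salmo),Felis),Callithrix)),(Pinus,(Helarctos,Bacillus)))).
That clade also contains Ambystoma, which is not in the proposed group, so the group is not monophyletic.

No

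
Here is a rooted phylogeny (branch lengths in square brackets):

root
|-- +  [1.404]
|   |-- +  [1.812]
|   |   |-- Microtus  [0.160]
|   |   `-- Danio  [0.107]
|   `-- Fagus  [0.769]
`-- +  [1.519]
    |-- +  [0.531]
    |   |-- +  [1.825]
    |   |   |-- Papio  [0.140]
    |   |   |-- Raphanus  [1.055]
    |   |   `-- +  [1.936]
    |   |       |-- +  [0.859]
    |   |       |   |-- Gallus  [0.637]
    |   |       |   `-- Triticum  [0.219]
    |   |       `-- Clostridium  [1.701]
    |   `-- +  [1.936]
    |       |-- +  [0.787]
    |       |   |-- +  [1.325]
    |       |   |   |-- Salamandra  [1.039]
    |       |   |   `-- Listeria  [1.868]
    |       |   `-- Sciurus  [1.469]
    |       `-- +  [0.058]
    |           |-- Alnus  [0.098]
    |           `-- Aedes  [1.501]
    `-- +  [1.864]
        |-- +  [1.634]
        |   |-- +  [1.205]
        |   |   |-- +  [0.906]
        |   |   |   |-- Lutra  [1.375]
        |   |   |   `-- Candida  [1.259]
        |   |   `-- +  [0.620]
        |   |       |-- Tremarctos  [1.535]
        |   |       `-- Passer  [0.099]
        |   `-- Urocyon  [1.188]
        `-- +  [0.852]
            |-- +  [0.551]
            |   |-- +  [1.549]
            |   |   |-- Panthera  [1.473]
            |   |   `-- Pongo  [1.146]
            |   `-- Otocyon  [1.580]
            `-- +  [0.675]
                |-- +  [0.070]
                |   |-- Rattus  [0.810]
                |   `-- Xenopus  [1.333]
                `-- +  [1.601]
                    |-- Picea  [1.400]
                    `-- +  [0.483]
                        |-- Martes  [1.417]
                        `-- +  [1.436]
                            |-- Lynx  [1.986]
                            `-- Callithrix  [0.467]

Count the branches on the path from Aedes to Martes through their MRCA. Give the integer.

The MRCA of Aedes and Martes is the node subtending (((Papio,Raphanus,((Gallus,Triticum),Clostridium)),(((Salamandra,Listeria),Sciurus),(Alnus,Aedes))),((((Lutra,Candida),(Tremarctos,Passer)),Urocyon),(((Panthera,Pongo),Otocyon),((Rattus,Xenopus),(Picea,(Martes,(Lynx,Callithrix))))))).
From Aedes up to that node: 4 branches. From Martes up to the same node: 6 branches. Total: 4 + 6 = 10.

10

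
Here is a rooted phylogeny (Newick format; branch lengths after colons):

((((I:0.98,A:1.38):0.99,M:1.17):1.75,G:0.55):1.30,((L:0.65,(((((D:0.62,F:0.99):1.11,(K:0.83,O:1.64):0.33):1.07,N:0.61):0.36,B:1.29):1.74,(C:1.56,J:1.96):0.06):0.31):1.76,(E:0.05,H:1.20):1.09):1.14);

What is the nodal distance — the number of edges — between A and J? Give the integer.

The MRCA of A and J is the root of the tree.
From A up to that node: 4 branches. From J up to the same node: 5 branches. Total: 4 + 5 = 9.

9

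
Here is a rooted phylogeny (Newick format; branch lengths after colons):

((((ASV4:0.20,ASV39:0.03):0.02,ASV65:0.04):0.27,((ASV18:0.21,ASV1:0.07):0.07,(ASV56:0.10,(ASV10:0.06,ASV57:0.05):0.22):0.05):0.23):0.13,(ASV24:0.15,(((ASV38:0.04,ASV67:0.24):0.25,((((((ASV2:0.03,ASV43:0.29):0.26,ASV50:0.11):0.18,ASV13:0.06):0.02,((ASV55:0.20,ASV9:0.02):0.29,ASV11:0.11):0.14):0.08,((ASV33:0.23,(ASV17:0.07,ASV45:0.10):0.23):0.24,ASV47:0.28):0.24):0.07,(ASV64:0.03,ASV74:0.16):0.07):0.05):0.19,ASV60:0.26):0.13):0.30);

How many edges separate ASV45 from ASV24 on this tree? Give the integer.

The MRCA of ASV45 and ASV24 is the node subtending (ASV24,(((ASV38,ASV67),((((((ASV2,ASV43),ASV50),ASV13),((ASV55,ASV9),ASV11)),((ASV33,(ASV17,ASV45)),ASV47)),(ASV64,ASV74))),ASV60)).
From ASV45 up to that node: 8 branches. From ASV24 up to the same node: 1 branch. Total: 8 + 1 = 9.

9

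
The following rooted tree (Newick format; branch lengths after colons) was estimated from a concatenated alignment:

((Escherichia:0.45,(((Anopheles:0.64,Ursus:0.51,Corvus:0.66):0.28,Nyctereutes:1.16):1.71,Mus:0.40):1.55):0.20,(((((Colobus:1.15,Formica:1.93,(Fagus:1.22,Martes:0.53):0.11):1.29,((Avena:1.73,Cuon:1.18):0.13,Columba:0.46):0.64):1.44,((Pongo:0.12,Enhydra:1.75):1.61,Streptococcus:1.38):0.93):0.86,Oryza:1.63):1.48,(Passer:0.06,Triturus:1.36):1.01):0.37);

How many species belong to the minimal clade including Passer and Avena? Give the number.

13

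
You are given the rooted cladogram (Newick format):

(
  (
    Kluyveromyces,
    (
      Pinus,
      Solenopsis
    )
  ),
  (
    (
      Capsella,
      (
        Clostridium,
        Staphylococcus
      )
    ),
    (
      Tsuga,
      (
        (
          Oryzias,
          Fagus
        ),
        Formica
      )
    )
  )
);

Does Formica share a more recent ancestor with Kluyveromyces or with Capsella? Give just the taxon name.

Capsella

The MRCA of Formica and Capsella subtends ((Capsella,(Clostridium,Staphylococcus)),(Tsuga,((Oryzias,Fagus),Formica))) (7 taxa).
The MRCA of Formica and Kluyveromyces is the root, subtending the entire tree (10 taxa).
The first is nested inside the second, so Formica shares a more recent common ancestor with Capsella.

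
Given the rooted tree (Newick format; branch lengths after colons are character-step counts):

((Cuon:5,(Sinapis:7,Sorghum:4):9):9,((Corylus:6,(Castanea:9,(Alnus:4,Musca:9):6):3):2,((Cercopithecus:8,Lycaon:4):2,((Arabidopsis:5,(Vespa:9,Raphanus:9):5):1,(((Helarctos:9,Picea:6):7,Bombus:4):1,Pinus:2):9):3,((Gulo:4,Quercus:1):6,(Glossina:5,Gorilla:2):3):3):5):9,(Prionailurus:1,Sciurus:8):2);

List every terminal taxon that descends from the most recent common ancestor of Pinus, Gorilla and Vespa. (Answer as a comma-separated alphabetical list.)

Arabidopsis, Bombus, Cercopithecus, Glossina, Gorilla, Gulo, Helarctos, Lycaon, Picea, Pinus, Quercus, Raphanus, Vespa

Tracing Pinus: it sits inside (((Helarctos,Picea),Bombus),Pinus).
Tracing Gorilla: it sits inside (Glossina,Gorilla).
Tracing Vespa: it sits inside (Vespa,Raphanus).
The smallest clade enclosing all 3 is ((Cercopithecus,Lycaon),((Arabidopsis,(Vespa,Raphanus)),(((Helarctos,Picea),Bombus),Pinus)),((Gulo,Quercus),(Glossina,Gorilla))); the answer is its 13 terminal taxa in alphabetical order.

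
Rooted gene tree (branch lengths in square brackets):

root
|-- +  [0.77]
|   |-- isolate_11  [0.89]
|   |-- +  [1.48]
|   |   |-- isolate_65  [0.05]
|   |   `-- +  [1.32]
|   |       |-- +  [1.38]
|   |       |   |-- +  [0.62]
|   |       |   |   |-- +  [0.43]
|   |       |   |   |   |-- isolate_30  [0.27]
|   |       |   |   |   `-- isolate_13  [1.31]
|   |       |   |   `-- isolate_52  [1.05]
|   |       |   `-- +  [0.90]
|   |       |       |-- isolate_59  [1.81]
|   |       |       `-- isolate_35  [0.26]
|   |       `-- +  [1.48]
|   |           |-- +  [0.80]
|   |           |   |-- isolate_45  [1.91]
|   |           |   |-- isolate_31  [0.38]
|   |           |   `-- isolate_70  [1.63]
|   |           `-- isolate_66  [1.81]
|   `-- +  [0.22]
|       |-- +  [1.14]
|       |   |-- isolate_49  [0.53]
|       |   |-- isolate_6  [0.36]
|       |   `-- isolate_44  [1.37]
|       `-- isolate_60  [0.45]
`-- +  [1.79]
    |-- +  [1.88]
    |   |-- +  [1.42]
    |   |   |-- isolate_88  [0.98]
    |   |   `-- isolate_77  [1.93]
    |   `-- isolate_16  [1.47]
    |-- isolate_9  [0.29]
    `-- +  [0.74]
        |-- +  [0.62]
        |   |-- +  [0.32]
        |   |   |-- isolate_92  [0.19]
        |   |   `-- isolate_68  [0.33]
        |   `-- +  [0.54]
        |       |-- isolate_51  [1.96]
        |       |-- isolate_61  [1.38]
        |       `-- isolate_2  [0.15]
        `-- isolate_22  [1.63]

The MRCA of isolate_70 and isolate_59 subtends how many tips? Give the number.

9

The MRCA of isolate_70 and isolate_59 is the node subtending ((((isolate_30,isolate_13),isolate_52),(isolate_59,isolate_35)),((isolate_45,isolate_31,isolate_70),isolate_66)).
That clade contains 9 terminal taxa: isolate_13, isolate_30, isolate_31, isolate_35, isolate_45, isolate_52, isolate_59, isolate_66, isolate_70.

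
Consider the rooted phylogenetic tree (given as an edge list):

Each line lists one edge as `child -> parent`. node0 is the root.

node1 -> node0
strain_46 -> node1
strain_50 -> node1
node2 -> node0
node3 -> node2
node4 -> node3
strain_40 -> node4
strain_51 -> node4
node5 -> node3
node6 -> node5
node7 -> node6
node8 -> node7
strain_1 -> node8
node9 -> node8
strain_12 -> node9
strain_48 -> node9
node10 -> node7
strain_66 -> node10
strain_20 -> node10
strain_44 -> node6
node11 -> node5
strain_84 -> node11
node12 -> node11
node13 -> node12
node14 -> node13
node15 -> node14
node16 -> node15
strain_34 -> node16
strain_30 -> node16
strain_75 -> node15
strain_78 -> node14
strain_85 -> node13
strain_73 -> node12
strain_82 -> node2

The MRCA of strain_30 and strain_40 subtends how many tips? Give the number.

The MRCA of strain_30 and strain_40 is the node subtending ((strain_40,strain_51),((((strain_1,(strain_12,strain_48)),(strain_66,strain_20)),strain_44),(strain_84,(((((strain_34,strain_30),strain_75),strain_78),strain_85),strain_73)))).
That clade contains 15 terminal taxa: strain_1, strain_12, strain_20, strain_30, strain_34, strain_40, strain_44, strain_48, strain_51, strain_66, strain_73, strain_75, strain_78, strain_84, strain_85.

15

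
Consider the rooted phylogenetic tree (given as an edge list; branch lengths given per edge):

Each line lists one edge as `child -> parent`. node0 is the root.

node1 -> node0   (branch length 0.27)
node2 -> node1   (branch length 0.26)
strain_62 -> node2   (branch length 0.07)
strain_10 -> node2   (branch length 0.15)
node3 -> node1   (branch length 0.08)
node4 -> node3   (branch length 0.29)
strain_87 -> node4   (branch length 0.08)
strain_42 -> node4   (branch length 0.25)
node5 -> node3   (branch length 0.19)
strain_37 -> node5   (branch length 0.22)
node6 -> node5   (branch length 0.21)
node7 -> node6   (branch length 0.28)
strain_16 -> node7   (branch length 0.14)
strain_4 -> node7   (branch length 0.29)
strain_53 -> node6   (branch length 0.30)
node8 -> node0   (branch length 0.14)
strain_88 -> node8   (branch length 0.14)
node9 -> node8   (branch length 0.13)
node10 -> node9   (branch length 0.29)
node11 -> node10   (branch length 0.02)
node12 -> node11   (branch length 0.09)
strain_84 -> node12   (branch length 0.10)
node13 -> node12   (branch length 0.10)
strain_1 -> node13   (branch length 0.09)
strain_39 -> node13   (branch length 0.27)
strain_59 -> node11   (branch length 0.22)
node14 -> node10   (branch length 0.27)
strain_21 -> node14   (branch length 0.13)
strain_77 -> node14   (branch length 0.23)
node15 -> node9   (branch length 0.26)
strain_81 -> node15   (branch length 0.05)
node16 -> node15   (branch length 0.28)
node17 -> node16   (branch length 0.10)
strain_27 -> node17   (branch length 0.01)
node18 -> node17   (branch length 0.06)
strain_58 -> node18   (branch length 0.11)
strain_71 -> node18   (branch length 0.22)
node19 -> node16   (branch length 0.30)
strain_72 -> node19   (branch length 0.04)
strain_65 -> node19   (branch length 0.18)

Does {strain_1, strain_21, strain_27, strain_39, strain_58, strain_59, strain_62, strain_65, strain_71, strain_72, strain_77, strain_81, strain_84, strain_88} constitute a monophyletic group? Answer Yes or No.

The MRCA of the listed taxa is the root, so the smallest clade containing them is the whole tree.
That clade also contains strain_10, strain_16, strain_37, strain_4, strain_42, strain_53, strain_87, which are not in the proposed group, so the group is not monophyletic.

No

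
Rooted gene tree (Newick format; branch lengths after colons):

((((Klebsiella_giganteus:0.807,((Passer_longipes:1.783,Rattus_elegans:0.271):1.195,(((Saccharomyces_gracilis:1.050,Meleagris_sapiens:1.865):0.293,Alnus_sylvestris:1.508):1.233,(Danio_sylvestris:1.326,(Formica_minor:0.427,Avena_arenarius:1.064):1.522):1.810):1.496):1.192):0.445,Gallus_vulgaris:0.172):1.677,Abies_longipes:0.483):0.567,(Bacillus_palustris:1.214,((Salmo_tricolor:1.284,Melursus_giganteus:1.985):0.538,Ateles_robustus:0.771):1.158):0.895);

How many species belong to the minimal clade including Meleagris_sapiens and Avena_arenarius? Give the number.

6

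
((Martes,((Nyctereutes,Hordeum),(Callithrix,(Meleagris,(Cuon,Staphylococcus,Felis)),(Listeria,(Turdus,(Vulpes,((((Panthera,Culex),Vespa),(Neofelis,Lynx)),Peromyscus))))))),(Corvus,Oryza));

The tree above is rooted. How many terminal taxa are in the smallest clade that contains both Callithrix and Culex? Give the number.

14

The MRCA of Callithrix and Culex is the node subtending (Callithrix,(Meleagris,(Cuon,Staphylococcus,Felis)),(Listeria,(Turdus,(Vulpes,((((Panthera,Culex),Vespa),(Neofelis,Lynx)),Peromyscus))))).
That clade contains 14 terminal taxa: Callithrix, Culex, Cuon, Felis, Listeria, Lynx, Meleagris, Neofelis, Panthera, Peromyscus, Staphylococcus, Turdus, Vespa, Vulpes.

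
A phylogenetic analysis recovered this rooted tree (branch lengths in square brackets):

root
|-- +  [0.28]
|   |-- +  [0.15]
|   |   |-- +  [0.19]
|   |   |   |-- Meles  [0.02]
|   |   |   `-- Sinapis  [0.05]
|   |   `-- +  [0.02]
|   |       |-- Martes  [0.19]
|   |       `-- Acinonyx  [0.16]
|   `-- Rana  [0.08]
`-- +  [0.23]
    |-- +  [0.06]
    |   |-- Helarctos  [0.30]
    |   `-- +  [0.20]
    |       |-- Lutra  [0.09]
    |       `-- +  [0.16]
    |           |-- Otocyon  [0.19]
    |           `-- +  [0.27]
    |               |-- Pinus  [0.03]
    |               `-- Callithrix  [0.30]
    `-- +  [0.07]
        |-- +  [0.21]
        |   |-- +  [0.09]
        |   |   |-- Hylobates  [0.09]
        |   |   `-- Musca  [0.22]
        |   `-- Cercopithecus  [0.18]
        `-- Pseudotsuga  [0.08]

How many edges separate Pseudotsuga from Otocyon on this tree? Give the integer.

6

The MRCA of Pseudotsuga and Otocyon is the node subtending ((Helarctos,(Lutra,(Otocyon,(Pinus,Callithrix)))),(((Hylobates,Musca),Cercopithecus),Pseudotsuga)).
From Pseudotsuga up to that node: 2 branches. From Otocyon up to the same node: 4 branches. Total: 2 + 4 = 6.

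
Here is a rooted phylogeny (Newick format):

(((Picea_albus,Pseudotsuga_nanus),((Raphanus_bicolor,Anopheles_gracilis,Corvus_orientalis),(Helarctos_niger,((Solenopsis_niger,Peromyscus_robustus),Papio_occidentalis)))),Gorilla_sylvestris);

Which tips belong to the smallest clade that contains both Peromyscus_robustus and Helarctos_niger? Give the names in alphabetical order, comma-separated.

Tracing Peromyscus_robustus: it sits inside (Solenopsis_niger,Peromyscus_robustus).
Tracing Helarctos_niger: it sits inside (Helarctos_niger,((Solenopsis_niger,Peromyscus_robustus),Papio_occidentalis)).
The smallest clade enclosing both is (Helarctos_niger,((Solenopsis_niger,Peromyscus_robustus),Papio_occidentalis)); the answer is its 4 terminal taxa in alphabetical order.

Helarctos_niger, Papio_occidentalis, Peromyscus_robustus, Solenopsis_niger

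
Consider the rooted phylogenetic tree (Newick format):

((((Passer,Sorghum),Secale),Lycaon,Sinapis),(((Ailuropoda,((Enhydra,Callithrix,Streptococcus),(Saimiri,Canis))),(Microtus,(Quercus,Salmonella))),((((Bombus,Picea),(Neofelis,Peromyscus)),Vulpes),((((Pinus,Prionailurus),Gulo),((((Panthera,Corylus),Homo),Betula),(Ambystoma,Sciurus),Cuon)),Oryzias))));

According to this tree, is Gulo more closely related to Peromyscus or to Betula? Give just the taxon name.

Betula

The MRCA of Gulo and Betula subtends (((Pinus,Prionailurus),Gulo),((((Panthera,Corylus),Homo),Betula),(Ambystoma,Sciurus),Cuon)) (10 taxa).
The MRCA of Gulo and Peromyscus subtends ((((Bombus,Picea),(Neofelis,Peromyscus)),Vulpes),((((Pinus,Prionailurus),Gulo),((((Panthera,Corylus),Homo),Betula),(Ambystoma,Sciurus),Cuon)),Oryzias)) (16 taxa).
The first is nested inside the second, so Gulo shares a more recent common ancestor with Betula.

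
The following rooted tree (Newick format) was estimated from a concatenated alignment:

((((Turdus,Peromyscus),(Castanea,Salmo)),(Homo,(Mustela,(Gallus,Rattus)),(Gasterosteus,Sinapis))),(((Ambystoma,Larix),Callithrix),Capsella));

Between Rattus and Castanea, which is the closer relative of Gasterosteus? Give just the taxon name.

The MRCA of Gasterosteus and Rattus subtends (Homo,(Mustela,(Gallus,Rattus)),(Gasterosteus,Sinapis)) (6 taxa).
The MRCA of Gasterosteus and Castanea subtends (((Turdus,Peromyscus),(Castanea,Salmo)),(Homo,(Mustela,(Gallus,Rattus)),(Gasterosteus,Sinapis))) (10 taxa).
The first is nested inside the second, so Gasterosteus shares a more recent common ancestor with Rattus.

Rattus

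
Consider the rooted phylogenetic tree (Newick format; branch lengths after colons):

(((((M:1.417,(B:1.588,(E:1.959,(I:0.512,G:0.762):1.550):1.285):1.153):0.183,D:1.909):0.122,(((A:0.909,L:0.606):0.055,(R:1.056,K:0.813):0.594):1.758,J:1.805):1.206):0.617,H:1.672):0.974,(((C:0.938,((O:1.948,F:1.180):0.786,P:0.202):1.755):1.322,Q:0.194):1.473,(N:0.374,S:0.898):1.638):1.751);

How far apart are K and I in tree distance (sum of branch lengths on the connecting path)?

9.176

The path runs K → … → MRCA → … → I; the MRCA is the node subtending (((M,(B,(E,(I,G)))),D),(((A,L),(R,K)),J)).
Branch lengths along that path: 0.813 + 0.594 + 1.758 + 1.206 + 0.122 + 0.183 + 1.153 + 1.285 + 1.550 + 0.512 = 9.176.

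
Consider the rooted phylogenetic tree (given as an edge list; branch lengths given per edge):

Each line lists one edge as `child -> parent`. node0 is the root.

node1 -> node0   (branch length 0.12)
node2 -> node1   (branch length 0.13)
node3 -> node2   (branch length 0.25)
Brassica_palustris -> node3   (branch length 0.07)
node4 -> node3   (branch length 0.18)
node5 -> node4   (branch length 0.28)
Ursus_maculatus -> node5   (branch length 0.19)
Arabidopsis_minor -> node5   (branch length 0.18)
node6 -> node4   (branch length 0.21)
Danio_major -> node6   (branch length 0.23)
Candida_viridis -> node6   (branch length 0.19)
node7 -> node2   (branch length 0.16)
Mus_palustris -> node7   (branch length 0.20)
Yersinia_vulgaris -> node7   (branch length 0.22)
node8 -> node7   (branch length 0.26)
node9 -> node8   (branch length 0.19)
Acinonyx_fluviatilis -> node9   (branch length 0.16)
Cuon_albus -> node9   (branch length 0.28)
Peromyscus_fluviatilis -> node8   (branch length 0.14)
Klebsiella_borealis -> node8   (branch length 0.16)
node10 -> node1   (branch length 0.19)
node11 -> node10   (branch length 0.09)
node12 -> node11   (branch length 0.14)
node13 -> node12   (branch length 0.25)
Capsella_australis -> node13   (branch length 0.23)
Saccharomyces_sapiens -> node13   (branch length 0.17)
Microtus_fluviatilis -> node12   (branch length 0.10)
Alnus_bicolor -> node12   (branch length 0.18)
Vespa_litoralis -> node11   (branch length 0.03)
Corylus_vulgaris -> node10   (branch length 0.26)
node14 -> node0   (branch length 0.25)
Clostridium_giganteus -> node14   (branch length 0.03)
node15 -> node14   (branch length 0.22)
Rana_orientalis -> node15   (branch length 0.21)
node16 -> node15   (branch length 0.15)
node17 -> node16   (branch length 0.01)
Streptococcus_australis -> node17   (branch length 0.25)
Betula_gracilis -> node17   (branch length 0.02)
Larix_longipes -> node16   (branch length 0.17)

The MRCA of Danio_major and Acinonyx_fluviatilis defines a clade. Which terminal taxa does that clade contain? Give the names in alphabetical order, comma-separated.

Acinonyx_fluviatilis, Arabidopsis_minor, Brassica_palustris, Candida_viridis, Cuon_albus, Danio_major, Klebsiella_borealis, Mus_palustris, Peromyscus_fluviatilis, Ursus_maculatus, Yersinia_vulgaris

Tracing Danio_major: it sits inside (Danio_major,Candida_viridis).
Tracing Acinonyx_fluviatilis: it sits inside (Acinonyx_fluviatilis,Cuon_albus).
The smallest clade enclosing both is ((Brassica_palustris,((Ursus_maculatus,Arabidopsis_minor),(Danio_major,Candida_viridis))),(Mus_palustris,Yersinia_vulgaris,((Acinonyx_fluviatilis,Cuon_albus),Peromyscus_fluviatilis,Klebsiella_borealis))); the answer is its 11 terminal taxa in alphabetical order.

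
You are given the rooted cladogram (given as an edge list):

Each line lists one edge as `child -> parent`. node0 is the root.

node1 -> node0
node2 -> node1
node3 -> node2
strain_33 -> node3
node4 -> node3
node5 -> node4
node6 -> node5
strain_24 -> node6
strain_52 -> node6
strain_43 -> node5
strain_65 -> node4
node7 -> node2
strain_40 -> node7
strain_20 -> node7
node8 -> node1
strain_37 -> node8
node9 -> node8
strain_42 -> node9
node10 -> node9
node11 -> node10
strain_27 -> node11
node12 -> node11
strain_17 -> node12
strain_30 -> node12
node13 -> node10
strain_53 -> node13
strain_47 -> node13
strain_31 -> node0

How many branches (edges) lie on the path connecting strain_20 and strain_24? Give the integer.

7

The MRCA of strain_20 and strain_24 is the node subtending ((strain_33,(((strain_24,strain_52),strain_43),strain_65)),(strain_40,strain_20)).
From strain_20 up to that node: 2 branches. From strain_24 up to the same node: 5 branches. Total: 2 + 5 = 7.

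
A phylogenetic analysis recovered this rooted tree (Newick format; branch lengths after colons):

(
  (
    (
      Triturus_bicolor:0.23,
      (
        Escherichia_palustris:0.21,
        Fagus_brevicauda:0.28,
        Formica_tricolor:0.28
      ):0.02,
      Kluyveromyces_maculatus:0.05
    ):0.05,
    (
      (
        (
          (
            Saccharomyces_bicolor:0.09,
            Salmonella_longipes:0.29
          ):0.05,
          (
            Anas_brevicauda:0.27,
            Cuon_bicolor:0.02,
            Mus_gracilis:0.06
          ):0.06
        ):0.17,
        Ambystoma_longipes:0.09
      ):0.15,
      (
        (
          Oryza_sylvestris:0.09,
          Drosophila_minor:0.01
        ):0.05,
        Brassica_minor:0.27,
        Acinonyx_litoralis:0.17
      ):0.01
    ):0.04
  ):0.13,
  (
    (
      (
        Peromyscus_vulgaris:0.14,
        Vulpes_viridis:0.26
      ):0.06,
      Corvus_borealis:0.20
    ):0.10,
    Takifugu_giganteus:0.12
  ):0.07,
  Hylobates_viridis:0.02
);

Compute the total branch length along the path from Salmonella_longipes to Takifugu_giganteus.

1.02

The path runs Salmonella_longipes → … → MRCA → … → Takifugu_giganteus; the MRCA is the root of the tree.
Branch lengths along that path: 0.29 + 0.05 + 0.17 + 0.15 + 0.04 + 0.13 + 0.07 + 0.12 = 1.02.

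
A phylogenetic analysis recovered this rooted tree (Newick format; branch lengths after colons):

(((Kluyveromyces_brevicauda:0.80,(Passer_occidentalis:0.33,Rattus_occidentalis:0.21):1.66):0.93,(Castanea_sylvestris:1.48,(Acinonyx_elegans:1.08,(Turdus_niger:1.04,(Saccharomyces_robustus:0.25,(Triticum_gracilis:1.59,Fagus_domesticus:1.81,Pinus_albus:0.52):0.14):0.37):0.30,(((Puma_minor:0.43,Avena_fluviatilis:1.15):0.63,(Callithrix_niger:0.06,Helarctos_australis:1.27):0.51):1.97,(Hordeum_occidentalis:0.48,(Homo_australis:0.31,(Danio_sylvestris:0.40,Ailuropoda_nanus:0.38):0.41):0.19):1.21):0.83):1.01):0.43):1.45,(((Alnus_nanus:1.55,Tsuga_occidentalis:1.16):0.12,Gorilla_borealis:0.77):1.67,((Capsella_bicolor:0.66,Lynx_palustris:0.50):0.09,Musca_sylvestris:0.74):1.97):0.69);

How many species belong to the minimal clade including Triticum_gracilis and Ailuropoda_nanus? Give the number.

The MRCA of Triticum_gracilis and Ailuropoda_nanus is the node subtending (Acinonyx_elegans,(Turdus_niger,(Saccharomyces_robustus,(Triticum_gracilis,Fagus_domesticus,Pinus_albus))),(((Puma_minor,Avena_fluviatilis),(Callithrix_niger,Helarctos_australis)),(Hordeum_occidentalis,(Homo_australis,(Danio_sylvestris,Ailuropoda_nanus))))).
That clade contains 14 terminal taxa: Acinonyx_elegans, Ailuropoda_nanus, Avena_fluviatilis, Callithrix_niger, Danio_sylvestris, Fagus_domesticus, Helarctos_australis, Homo_australis, Hordeum_occidentalis, Pinus_albus, Puma_minor, Saccharomyces_robustus, Triticum_gracilis, Turdus_niger.

14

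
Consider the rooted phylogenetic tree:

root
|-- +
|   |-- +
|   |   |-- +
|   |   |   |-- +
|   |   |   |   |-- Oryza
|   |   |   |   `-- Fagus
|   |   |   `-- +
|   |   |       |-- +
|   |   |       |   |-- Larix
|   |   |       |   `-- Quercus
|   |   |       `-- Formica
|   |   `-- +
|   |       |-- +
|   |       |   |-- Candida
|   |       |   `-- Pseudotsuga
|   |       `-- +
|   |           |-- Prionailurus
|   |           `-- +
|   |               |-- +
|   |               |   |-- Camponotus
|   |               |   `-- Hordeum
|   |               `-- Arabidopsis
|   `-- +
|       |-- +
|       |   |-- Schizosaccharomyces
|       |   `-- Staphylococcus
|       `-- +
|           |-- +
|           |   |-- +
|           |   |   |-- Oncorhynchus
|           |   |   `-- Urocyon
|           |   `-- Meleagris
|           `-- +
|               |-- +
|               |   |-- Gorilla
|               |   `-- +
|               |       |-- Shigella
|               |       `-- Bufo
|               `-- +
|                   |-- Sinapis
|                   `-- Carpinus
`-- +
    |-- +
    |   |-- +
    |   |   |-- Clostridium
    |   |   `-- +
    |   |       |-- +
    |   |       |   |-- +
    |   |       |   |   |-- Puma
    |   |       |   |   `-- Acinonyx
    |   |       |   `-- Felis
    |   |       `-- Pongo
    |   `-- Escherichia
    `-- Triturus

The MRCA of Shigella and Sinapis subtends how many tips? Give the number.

The MRCA of Shigella and Sinapis is the node subtending ((Gorilla,(Shigella,Bufo)),(Sinapis,Carpinus)).
That clade contains 5 terminal taxa: Bufo, Carpinus, Gorilla, Shigella, Sinapis.

5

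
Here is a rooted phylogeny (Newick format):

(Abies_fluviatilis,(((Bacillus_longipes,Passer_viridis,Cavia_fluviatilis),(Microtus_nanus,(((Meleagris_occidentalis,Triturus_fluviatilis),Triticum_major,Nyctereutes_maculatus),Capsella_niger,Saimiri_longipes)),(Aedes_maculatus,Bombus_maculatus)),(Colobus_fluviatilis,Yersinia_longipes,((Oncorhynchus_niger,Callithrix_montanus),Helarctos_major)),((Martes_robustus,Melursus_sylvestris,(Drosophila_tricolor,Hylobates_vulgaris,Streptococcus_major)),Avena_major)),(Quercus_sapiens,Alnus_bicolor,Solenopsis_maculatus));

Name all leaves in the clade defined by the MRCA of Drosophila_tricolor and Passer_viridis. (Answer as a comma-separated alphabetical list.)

Aedes_maculatus, Avena_major, Bacillus_longipes, Bombus_maculatus, Callithrix_montanus, Capsella_niger, Cavia_fluviatilis, Colobus_fluviatilis, Drosophila_tricolor, Helarctos_major, Hylobates_vulgaris, Martes_robustus, Meleagris_occidentalis, Melursus_sylvestris, Microtus_nanus, Nyctereutes_maculatus, Oncorhynchus_niger, Passer_viridis, Saimiri_longipes, Streptococcus_major, Triticum_major, Triturus_fluviatilis, Yersinia_longipes

Tracing Drosophila_tricolor: it sits inside (Drosophila_tricolor,Hylobates_vulgaris,Streptococcus_major).
Tracing Passer_viridis: it sits inside (Bacillus_longipes,Passer_viridis,Cavia_fluviatilis).
The smallest clade enclosing both is (((Bacillus_longipes,Passer_viridis,Cavia_fluviatilis),(Microtus_nanus,(((Meleagris_occidentalis,Triturus_fluviatilis),Triticum_major,Nyctereutes_maculatus),Capsella_niger,Saimiri_longipes)),(Aedes_maculatus,Bombus_maculatus)),(Colobus_fluviatilis,Yersinia_longipes,((Oncorhynchus_niger,Callithrix_montanus),Helarctos_major)),((Martes_robustus,Melursus_sylvestris,(Drosophila_tricolor,Hylobates_vulgaris,Streptococcus_major)),Avena_major)); the answer is its 23 terminal taxa in alphabetical order.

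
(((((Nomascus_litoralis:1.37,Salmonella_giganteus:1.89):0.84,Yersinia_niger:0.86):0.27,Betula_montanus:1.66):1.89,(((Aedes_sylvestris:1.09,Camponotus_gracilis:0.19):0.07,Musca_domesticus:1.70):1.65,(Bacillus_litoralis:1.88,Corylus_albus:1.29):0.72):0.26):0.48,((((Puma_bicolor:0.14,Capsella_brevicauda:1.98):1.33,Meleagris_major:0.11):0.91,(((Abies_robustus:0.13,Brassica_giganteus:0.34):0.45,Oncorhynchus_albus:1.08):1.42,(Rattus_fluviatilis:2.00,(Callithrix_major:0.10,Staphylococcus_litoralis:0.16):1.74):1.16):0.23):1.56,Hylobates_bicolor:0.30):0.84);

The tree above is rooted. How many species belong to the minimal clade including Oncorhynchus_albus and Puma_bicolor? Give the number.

The MRCA of Oncorhynchus_albus and Puma_bicolor is the node subtending (((Puma_bicolor,Capsella_brevicauda),Meleagris_major),(((Abies_robustus,Brassica_giganteus),Oncorhynchus_albus),(Rattus_fluviatilis,(Callithrix_major,Staphylococcus_litoralis)))).
That clade contains 9 terminal taxa: Abies_robustus, Brassica_giganteus, Callithrix_major, Capsella_brevicauda, Meleagris_major, Oncorhynchus_albus, Puma_bicolor, Rattus_fluviatilis, Staphylococcus_litoralis.

9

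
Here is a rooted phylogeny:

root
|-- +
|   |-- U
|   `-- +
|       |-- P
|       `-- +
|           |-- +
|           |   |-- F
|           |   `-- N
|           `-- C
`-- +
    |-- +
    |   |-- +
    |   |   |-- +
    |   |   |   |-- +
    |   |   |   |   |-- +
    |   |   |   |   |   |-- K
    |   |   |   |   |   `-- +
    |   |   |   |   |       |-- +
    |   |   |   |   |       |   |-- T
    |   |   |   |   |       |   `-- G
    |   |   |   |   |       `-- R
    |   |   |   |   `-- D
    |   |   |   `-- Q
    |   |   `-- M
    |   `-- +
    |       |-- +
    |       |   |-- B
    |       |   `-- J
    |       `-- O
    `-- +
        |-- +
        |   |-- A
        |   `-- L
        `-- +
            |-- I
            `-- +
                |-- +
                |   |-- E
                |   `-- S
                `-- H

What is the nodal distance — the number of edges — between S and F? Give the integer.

11

The MRCA of S and F is the root of the tree.
From S up to that node: 6 branches. From F up to the same node: 5 branches. Total: 6 + 5 = 11.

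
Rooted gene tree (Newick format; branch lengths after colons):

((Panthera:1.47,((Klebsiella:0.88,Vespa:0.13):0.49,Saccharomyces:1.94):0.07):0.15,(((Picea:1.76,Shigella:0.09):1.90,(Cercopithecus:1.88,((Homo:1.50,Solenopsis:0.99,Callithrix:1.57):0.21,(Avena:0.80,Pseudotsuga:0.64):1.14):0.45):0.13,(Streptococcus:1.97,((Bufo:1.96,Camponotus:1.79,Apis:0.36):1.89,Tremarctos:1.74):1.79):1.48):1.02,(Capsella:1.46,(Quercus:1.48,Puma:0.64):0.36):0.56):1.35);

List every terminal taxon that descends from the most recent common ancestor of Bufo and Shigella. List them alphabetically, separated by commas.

Tracing Bufo: it sits inside (Bufo,Camponotus,Apis).
Tracing Shigella: it sits inside (Picea,Shigella).
The smallest clade enclosing both is ((Picea,Shigella),(Cercopithecus,((Homo,Solenopsis,Callithrix),(Avena,Pseudotsuga))),(Streptococcus,((Bufo,Camponotus,Apis),Tremarctos))); the answer is its 13 terminal taxa in alphabetical order.

Apis, Avena, Bufo, Callithrix, Camponotus, Cercopithecus, Homo, Picea, Pseudotsuga, Shigella, Solenopsis, Streptococcus, Tremarctos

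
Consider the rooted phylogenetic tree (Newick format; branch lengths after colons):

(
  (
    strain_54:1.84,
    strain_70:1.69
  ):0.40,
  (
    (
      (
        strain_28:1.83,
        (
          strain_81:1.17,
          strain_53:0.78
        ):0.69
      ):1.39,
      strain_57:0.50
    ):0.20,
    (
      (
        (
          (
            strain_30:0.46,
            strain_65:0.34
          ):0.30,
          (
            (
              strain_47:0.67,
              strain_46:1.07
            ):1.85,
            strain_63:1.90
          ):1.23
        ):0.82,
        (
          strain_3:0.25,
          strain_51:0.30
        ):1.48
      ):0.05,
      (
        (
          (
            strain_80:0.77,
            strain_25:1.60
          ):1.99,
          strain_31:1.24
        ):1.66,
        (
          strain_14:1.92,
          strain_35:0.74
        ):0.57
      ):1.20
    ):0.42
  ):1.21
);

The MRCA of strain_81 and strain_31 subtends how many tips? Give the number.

The MRCA of strain_81 and strain_31 is the node subtending (((strain_28,(strain_81,strain_53)),strain_57),((((strain_30,strain_65),((strain_47,strain_46),strain_63)),(strain_3,strain_51)),(((strain_80,strain_25),strain_31),(strain_14,strain_35)))).
That clade contains 16 terminal taxa: strain_14, strain_25, strain_28, strain_3, strain_30, strain_31, strain_35, strain_46, strain_47, strain_51, strain_53, strain_57, strain_63, strain_65, strain_80, strain_81.

16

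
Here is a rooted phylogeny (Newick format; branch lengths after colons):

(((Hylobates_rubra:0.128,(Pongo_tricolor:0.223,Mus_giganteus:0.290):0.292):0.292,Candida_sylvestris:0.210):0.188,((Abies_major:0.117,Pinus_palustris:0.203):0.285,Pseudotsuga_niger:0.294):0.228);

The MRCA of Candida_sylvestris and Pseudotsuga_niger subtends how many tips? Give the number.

7

The MRCA of Candida_sylvestris and Pseudotsuga_niger is the root, so the clade is the entire tree.
That clade contains 7 terminal taxa: Abies_major, Candida_sylvestris, Hylobates_rubra, Mus_giganteus, Pinus_palustris, Pongo_tricolor, Pseudotsuga_niger.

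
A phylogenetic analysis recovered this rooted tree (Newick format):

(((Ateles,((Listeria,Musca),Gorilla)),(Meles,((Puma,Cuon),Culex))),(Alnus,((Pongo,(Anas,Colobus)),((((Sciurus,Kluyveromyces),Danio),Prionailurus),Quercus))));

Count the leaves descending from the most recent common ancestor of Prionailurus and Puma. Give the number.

The MRCA of Prionailurus and Puma is the root, so the clade is the entire tree.
That clade contains 17 terminal taxa: Alnus, Anas, Ateles, Colobus, Culex, Cuon, Danio, Gorilla, Kluyveromyces, Listeria, Meles, Musca, Pongo, Prionailurus, Puma, Quercus, Sciurus.

17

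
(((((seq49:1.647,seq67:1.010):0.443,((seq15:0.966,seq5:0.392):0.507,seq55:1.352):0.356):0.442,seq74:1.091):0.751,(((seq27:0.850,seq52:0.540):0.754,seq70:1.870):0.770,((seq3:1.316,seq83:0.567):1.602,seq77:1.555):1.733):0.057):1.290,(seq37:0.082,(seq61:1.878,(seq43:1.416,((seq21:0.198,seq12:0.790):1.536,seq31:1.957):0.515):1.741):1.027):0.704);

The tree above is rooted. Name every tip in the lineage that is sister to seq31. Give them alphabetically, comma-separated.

seq12, seq21

seq31 attaches to the tree at the node subtending ((seq21,seq12),seq31).
The other lineage descending from that same node — the sister group — is (seq21,seq12); its 2 tips in alphabetical order are the answer.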